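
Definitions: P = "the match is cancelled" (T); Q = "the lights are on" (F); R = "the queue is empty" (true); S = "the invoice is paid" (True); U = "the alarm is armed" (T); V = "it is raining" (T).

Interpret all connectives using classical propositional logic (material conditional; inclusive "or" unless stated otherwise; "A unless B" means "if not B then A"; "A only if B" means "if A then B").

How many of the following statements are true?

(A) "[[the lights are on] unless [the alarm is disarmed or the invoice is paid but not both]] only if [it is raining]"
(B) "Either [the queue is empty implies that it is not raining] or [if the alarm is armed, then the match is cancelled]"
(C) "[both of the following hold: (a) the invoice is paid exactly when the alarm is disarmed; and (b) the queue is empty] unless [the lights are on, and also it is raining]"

(A): In symbols: (Q ∨ (¬U ⊕ S)) → V

¬U = ¬T = F
¬U ⊕ S = F ⊕ T = T
Q ∨ (¬U ⊕ S) = F ∨ T = T
(Q ∨ (¬U ⊕ S)) → V = T → T = T
Hence (A) is true.

(B): Parsed as (R → ¬V) ∨ (U → P)

¬V = ¬T = F
R → ¬V = T → F = F
U → P = T → T = T
(R → ¬V) ∨ (U → P) = F ∨ T = T
Hence (B) is true.

(C): In symbols: ((S ↔ ¬U) ∧ R) ∨ (Q ∧ V)

¬U = ¬T = F
S ↔ ¬U = T ↔ F = F
(S ↔ ¬U) ∧ R = F ∧ T = F
Q ∧ V = F ∧ T = F
((S ↔ ¬U) ∧ R) ∨ (Q ∧ V) = F ∨ F = F
So (C) is false.

2 of the 3 statements are true.

2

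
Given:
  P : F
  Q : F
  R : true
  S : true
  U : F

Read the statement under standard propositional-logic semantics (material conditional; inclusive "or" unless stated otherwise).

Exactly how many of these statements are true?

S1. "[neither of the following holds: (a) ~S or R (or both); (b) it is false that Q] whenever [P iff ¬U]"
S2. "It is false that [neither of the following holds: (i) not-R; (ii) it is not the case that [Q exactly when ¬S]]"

1

S1: In symbols: (P <-> ~U) -> ((~S | R) nor ~Q)

~U = ~F = T
P <-> ~U = F <-> T = F
~S = ~T = F
~S | R = F | T = T
~Q = ~F = T
(~S | R) nor ~Q = T nor T = F
(P <-> ~U) -> ((~S | R) nor ~Q) = F -> F = T
So S1 is true.

S2: Parsed as ~(~R nor ~(Q <-> ~S))

~R = ~T = F
~S = ~T = F
Q <-> ~S = F <-> F = T
~(Q <-> ~S) = ~T = F
~R nor ~(Q <-> ~S) = F nor F = T
~(~R nor ~(Q <-> ~S)) = ~T = F
Thus S2 is false.

1 of the 2 statements is true.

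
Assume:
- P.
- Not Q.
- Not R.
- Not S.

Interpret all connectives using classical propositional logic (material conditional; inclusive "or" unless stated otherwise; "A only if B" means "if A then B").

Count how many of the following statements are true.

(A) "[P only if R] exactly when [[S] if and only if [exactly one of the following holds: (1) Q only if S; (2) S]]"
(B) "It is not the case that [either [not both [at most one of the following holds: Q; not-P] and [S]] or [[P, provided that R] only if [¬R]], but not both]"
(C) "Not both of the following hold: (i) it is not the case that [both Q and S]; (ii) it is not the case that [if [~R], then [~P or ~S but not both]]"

3

(A): In symbols: (P -> R) iff (S iff ((Q -> S) xor S))

P -> R = True -> False = False
Q -> S = False -> False = True
(Q -> S) xor S = True xor False = True
S iff ((Q -> S) xor S) = False iff True = False
(P -> R) iff (S iff ((Q -> S) xor S)) = False iff False = True
Hence (A) is true.

(B): Parsed as not (((Q nand not P) nand S) xor ((R -> P) -> not R))

not P = not True = False
Q nand not P = False nand False = True
(Q nand not P) nand S = True nand False = True
R -> P = False -> True = True
not R = not False = True
(R -> P) -> not R = True -> True = True
((Q nand not P) nand S) xor ((R -> P) -> not R) = True xor True = False
not (((Q nand not P) nand S) xor ((R -> P) -> not R)) = not False = True
Hence (B) is true.

(C): Parsed as not (Q and S) nand not (not R -> (not P xor not S))

Q and S = False and False = False
not (Q and S) = not False = True
not R = not False = True
not P = not True = False
not S = not False = True
not P xor not S = False xor True = True
not R -> (not P xor not S) = True -> True = True
not (not R -> (not P xor not S)) = not True = False
not (Q and S) nand not (not R -> (not P xor not S)) = True nand False = True
So (C) is true.

Count: 3.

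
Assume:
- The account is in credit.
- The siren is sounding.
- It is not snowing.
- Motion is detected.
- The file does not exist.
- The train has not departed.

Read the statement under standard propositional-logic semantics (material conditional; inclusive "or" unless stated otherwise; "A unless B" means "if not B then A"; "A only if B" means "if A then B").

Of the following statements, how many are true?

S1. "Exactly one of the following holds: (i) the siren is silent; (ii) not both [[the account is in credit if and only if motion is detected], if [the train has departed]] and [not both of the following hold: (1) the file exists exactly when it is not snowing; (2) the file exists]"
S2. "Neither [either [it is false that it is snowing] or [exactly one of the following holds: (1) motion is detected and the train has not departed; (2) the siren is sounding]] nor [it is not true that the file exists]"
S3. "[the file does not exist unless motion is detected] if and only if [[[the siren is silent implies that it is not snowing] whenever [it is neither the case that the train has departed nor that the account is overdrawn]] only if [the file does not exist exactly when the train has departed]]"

Let P = "the siren is sounding" (True), V = "the train has departed" (False), Q = "the account is overdrawn" (False), M = "motion is detected" (True), D = "the file exists" (False), H = "it is snowing" (False).

S1: This is not P xor ((V -> (not Q iff M)) nand ((D iff not H) nand D)).

not P = not True = False
not Q = not False = True
not Q iff M = True iff True = True
V -> (not Q iff M) = False -> True = True
not H = not False = True
D iff not H = False iff True = False
(D iff not H) nand D = False nand False = True
(V -> (not Q iff M)) nand ((D iff not H) nand D) = True nand True = False
not P xor ((V -> (not Q iff M)) nand ((D iff not H) nand D)) = False xor False = False
Hence S1 is false.

S2: In symbols: (not H or ((M and not V) xor P)) nor not D

not H = not False = True
not V = not False = True
M and not V = True and True = True
(M and not V) xor P = True xor True = False
not H or ((M and not V) xor P) = True or False = True
not D = not False = True
(not H or ((M and not V) xor P)) nor not D = True nor True = False
Thus S2 is false.

S3: Parsed as (not D or M) iff (((V nor Q) -> (not P -> not H)) -> (not D iff V))

not D = not False = True
not D or M = True or True = True
V nor Q = False nor False = True
not P = not True = False
not H = not False = True
not P -> not H = False -> True = True
(V nor Q) -> (not P -> not H) = True -> True = True
not D = not False = True
not D iff V = True iff False = False
((V nor Q) -> (not P -> not H)) -> (not D iff V) = True -> False = False
(not D or M) iff (((V nor Q) -> (not P -> not H)) -> (not D iff V)) = True iff False = False
So S3 is false.

True statements: 0 (none).

0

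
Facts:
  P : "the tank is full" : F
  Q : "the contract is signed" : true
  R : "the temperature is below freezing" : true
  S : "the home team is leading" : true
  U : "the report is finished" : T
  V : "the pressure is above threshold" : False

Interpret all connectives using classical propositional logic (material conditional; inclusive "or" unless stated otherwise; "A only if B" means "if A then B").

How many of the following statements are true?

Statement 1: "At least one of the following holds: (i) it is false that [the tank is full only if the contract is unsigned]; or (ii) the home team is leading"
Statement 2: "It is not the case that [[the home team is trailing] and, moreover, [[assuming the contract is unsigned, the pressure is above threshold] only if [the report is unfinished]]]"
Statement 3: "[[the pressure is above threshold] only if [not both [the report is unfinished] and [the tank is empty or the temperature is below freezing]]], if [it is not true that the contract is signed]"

3

Statement 1: In symbols: ~(P -> ~Q) | S

~Q = ~T = F
P -> ~Q = F -> F = T
~(P -> ~Q) = ~T = F
~(P -> ~Q) | S = F | T = T
Thus Statement 1 is true.

Statement 2: This is ~(~S & ((~Q -> V) -> ~U)).

~S = ~T = F
~Q = ~T = F
~Q -> V = F -> F = T
~U = ~T = F
(~Q -> V) -> ~U = T -> F = F
~S & ((~Q -> V) -> ~U) = F & F = F
~(~S & ((~Q -> V) -> ~U)) = ~F = T
Hence Statement 2 is true.

Statement 3: Formalization: ~Q -> (V -> (~U nand (~P | R)))

~Q = ~T = F
~U = ~T = F
~P = ~F = T
~P | R = T | T = T
~U nand (~P | R) = F nand T = T
V -> (~U nand (~P | R)) = F -> T = T
~Q -> (V -> (~U nand (~P | R))) = F -> T = T
Thus Statement 3 is true.

True statements: 3 (Statement 1, Statement 2, Statement 3).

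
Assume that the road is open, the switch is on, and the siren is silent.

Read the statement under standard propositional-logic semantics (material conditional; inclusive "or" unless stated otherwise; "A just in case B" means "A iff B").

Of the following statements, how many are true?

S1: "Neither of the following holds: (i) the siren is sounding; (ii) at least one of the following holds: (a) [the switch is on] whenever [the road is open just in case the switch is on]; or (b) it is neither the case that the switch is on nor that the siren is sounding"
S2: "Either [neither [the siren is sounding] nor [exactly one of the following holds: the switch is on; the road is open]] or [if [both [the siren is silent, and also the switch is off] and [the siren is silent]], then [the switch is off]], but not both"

Let R = "the siren is sounding" (F), P = "the road is closed" (F), Q = "the switch is on" (T).

S1: Formalization: R ↓ (((¬P ↔ Q) → Q) ∨ (Q ↓ R))

¬P = ¬F = T
¬P ↔ Q = T ↔ T = T
(¬P ↔ Q) → Q = T → T = T
Q ↓ R = T ↓ F = F
((¬P ↔ Q) → Q) ∨ (Q ↓ R) = T ∨ F = T
R ↓ (((¬P ↔ Q) → Q) ∨ (Q ↓ R)) = F ↓ T = F
So S1 is false.

S2: Formalization: (R ↓ (Q ⊕ ¬P)) ⊕ (((¬R ∧ ¬Q) ∧ ¬R) → ¬Q)

¬P = ¬F = T
Q ⊕ ¬P = T ⊕ T = F
R ↓ (Q ⊕ ¬P) = F ↓ F = T
¬R = ¬F = T
¬Q = ¬T = F
¬R ∧ ¬Q = T ∧ F = F
¬R = ¬F = T
(¬R ∧ ¬Q) ∧ ¬R = F ∧ T = F
¬Q = ¬T = F
((¬R ∧ ¬Q) ∧ ¬R) → ¬Q = F → F = T
(R ↓ (Q ⊕ ¬P)) ⊕ (((¬R ∧ ¬Q) ∧ ¬R) → ¬Q) = T ⊕ T = F
Thus S2 is false.

True statements: 0 (none).

0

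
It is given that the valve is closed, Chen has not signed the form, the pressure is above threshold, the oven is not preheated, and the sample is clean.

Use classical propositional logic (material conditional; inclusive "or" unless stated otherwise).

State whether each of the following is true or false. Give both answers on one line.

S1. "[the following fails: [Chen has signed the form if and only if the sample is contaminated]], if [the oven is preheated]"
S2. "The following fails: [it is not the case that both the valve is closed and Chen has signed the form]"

Let S = "the oven is preheated" (False), Q = "Chen has signed the form" (False), U = "the sample is contaminated" (False), P = "the valve is open" (False).

S1: This is S -> not (Q iff U).

Q iff U = False iff False = True
not (Q iff U) = not True = False
S -> not (Q iff U) = False -> False = True
So S1 is true.

S2: This is not (not P nand Q).

not P = not False = True
not P nand Q = True nand False = True
not (not P nand Q) = not True = False
Thus S2 is false.

S1 True / S2 False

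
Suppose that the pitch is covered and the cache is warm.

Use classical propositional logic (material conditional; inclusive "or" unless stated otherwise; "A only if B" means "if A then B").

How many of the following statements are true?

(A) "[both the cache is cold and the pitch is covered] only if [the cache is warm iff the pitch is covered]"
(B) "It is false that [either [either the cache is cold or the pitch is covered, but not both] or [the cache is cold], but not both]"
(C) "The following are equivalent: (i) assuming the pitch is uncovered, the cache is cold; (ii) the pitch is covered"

2

Let Q = "the cache is warm" (T), P = "the pitch is covered" (T).

(A): In symbols: (~Q & P) -> (Q <-> P)

~Q = ~T = F
~Q & P = F & T = F
Q <-> P = T <-> T = T
(~Q & P) -> (Q <-> P) = F -> T = T
So (A) is true.

(B): In symbols: ~((~Q xor P) xor ~Q)

~Q = ~T = F
~Q xor P = F xor T = T
~Q = ~T = F
(~Q xor P) xor ~Q = T xor F = T
~((~Q xor P) xor ~Q) = ~T = F
Hence (B) is false.

(C): This is (~P -> ~Q) <-> P.

~P = ~T = F
~Q = ~T = F
~P -> ~Q = F -> F = T
(~P -> ~Q) <-> P = T <-> T = T
Thus (C) is true.

Count: 2.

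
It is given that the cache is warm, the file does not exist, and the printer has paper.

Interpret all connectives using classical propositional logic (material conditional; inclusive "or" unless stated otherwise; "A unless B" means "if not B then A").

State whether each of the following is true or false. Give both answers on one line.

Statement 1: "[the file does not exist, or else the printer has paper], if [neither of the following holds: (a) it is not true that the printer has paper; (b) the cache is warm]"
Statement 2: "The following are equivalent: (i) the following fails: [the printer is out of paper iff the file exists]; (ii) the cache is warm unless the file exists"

Let M = "the printer has paper" (T), W = "the cache is warm" (T), P = "the file exists" (F).

Statement 1: Formalization: (~M nor W) -> (~P | M)

~M = ~T = F
~M nor W = F nor T = F
~P = ~F = T
~P | M = T | T = T
(~M nor W) -> (~P | M) = F -> T = T
So Statement 1 is true.

Statement 2: In symbols: ~(~M <-> P) <-> (W | P)

~M = ~T = F
~M <-> P = F <-> F = T
~(~M <-> P) = ~T = F
W | P = T | F = T
~(~M <-> P) <-> (W | P) = F <-> T = F
So Statement 2 is false.

Statement 1 True; Statement 2 False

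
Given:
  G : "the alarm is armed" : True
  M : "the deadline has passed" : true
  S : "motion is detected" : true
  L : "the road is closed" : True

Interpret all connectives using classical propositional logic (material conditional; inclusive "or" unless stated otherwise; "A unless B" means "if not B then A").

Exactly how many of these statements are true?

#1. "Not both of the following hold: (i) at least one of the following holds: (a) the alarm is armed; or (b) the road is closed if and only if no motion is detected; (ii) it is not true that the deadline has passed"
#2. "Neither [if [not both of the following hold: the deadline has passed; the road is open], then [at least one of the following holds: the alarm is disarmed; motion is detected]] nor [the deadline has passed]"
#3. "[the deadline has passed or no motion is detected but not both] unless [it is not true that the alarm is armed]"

2

#1: Formalization: (G ∨ (L ↔ ¬S)) ↑ ¬M

¬S = ¬T = F
L ↔ ¬S = T ↔ F = F
G ∨ (L ↔ ¬S) = T ∨ F = T
¬M = ¬T = F
(G ∨ (L ↔ ¬S)) ↑ ¬M = T ↑ F = T
Hence #1 is true.

#2: This is ((M ↑ ¬L) → (¬G ∨ S)) ↓ M.

¬L = ¬T = F
M ↑ ¬L = T ↑ F = T
¬G = ¬T = F
¬G ∨ S = F ∨ T = T
(M ↑ ¬L) → (¬G ∨ S) = T → T = T
((M ↑ ¬L) → (¬G ∨ S)) ↓ M = T ↓ T = F
Hence #2 is false.

#3: Parsed as (M ⊕ ¬S) ∨ ¬G

¬S = ¬T = F
M ⊕ ¬S = T ⊕ F = T
¬G = ¬T = F
(M ⊕ ¬S) ∨ ¬G = T ∨ F = T
Hence #3 is true.

Count: 2.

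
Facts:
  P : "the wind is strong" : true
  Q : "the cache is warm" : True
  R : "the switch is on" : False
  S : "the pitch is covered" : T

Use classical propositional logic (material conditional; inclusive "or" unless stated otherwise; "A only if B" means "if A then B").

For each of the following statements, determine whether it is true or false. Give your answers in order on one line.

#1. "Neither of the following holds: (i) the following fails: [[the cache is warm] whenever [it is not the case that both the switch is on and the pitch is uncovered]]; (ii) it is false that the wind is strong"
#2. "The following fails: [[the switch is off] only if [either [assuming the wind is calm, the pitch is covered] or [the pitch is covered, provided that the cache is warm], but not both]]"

#1 T; #2 T

#1: Parsed as ~((R nand ~S) -> Q) nor ~P

~S = ~T = F
R nand ~S = F nand F = T
(R nand ~S) -> Q = T -> T = T
~((R nand ~S) -> Q) = ~T = F
~P = ~T = F
~((R nand ~S) -> Q) nor ~P = F nor F = T
Hence #1 is true.

#2: In symbols: ~(~R -> ((~P -> S) xor (Q -> S)))

~R = ~F = T
~P = ~T = F
~P -> S = F -> T = T
Q -> S = T -> T = T
(~P -> S) xor (Q -> S) = T xor T = F
~R -> ((~P -> S) xor (Q -> S)) = T -> F = F
~(~R -> ((~P -> S) xor (Q -> S))) = ~F = T
Thus #2 is true.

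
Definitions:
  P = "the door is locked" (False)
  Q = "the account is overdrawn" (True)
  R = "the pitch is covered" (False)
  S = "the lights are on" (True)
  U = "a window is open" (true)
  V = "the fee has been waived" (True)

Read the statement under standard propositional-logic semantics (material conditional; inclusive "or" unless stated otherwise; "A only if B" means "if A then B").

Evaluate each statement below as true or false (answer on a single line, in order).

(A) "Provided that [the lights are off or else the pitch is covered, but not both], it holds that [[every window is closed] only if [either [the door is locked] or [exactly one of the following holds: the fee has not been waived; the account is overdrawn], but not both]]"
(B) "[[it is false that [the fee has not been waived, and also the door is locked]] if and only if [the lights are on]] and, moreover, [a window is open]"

(A) T / (B) T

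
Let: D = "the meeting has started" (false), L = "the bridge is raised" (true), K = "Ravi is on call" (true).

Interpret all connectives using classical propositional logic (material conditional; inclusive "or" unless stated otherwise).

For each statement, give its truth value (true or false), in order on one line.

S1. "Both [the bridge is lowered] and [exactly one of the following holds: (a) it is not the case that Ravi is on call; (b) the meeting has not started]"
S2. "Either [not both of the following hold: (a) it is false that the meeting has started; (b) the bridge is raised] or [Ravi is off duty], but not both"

S1: In symbols: ¬L ∧ (¬K ⊕ ¬D)

¬L = ¬T = F
¬K = ¬T = F
¬D = ¬F = T
¬K ⊕ ¬D = F ⊕ T = T
¬L ∧ (¬K ⊕ ¬D) = F ∧ T = F
So S1 is false.

S2: Formalization: (¬D ↑ L) ⊕ ¬K

¬D = ¬F = T
¬D ↑ L = T ↑ T = F
¬K = ¬T = F
(¬D ↑ L) ⊕ ¬K = F ⊕ F = F
So S2 is false.

S1 F / S2 F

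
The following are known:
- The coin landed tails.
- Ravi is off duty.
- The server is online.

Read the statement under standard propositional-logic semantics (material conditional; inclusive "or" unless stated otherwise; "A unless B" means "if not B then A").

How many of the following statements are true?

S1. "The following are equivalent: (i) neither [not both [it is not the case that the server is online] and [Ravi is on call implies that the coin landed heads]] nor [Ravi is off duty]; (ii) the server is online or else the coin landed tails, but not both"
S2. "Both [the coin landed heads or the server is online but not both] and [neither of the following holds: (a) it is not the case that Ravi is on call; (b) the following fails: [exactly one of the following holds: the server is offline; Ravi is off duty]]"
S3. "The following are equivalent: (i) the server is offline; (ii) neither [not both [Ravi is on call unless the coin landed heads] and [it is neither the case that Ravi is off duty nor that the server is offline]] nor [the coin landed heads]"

2

Let R = "the server is online" (T), Q = "Ravi is on call" (F), P = "the coin landed heads" (F).

S1: Formalization: ((~R nand (Q -> P)) nor ~Q) <-> (R xor ~P)

~R = ~T = F
Q -> P = F -> F = T
~R nand (Q -> P) = F nand T = T
~Q = ~F = T
(~R nand (Q -> P)) nor ~Q = T nor T = F
~P = ~F = T
R xor ~P = T xor T = F
((~R nand (Q -> P)) nor ~Q) <-> (R xor ~P) = F <-> F = T
So S1 is true.

S2: Parsed as (P xor R) & (~Q nor ~(~R xor ~Q))

P xor R = F xor T = T
~Q = ~F = T
~R = ~T = F
~Q = ~F = T
~R xor ~Q = F xor T = T
~(~R xor ~Q) = ~T = F
~Q nor ~(~R xor ~Q) = T nor F = F
(P xor R) & (~Q nor ~(~R xor ~Q)) = T & F = F
Thus S2 is false.

S3: This is ~R <-> (((Q | P) nand (~Q nor ~R)) nor P).

~R = ~T = F
Q | P = F | F = F
~Q = ~F = T
~R = ~T = F
~Q nor ~R = T nor F = F
(Q | P) nand (~Q nor ~R) = F nand F = T
((Q | P) nand (~Q nor ~R)) nor P = T nor F = F
~R <-> (((Q | P) nand (~Q nor ~R)) nor P) = F <-> F = T
So S3 is true.

2 of the 3 statements are true (S1, S3).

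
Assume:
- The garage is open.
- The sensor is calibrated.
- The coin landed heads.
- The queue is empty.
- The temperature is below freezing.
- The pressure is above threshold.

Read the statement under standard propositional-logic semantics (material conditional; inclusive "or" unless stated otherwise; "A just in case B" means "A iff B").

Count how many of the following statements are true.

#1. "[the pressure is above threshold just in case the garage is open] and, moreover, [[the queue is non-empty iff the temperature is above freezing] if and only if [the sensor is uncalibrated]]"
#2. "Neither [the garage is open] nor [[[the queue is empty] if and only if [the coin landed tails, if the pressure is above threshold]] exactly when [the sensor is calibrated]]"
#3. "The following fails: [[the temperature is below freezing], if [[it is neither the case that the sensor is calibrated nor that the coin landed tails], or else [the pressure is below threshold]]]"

0

Let V = "the pressure is above threshold" (T), P = "the garage is closed" (F), S = "the queue is empty" (T), U = "the temperature is below freezing" (T), Q = "the sensor is calibrated" (T), R = "the coin landed heads" (T).

#1: Formalization: (V ↔ ¬P) ∧ ((¬S ↔ ¬U) ↔ ¬Q)

¬P = ¬F = T
V ↔ ¬P = T ↔ T = T
¬S = ¬T = F
¬U = ¬T = F
¬S ↔ ¬U = F ↔ F = T
¬Q = ¬T = F
(¬S ↔ ¬U) ↔ ¬Q = T ↔ F = F
(V ↔ ¬P) ∧ ((¬S ↔ ¬U) ↔ ¬Q) = T ∧ F = F
Hence #1 is false.

#2: In symbols: ¬P ↓ ((S ↔ (V → ¬R)) ↔ Q)

¬P = ¬F = T
¬R = ¬T = F
V → ¬R = T → F = F
S ↔ (V → ¬R) = T ↔ F = F
(S ↔ (V → ¬R)) ↔ Q = F ↔ T = F
¬P ↓ ((S ↔ (V → ¬R)) ↔ Q) = T ↓ F = F
Thus #2 is false.

#3: Parsed as ¬(((Q ↓ ¬R) ∨ ¬V) → U)

¬R = ¬T = F
Q ↓ ¬R = T ↓ F = F
¬V = ¬T = F
(Q ↓ ¬R) ∨ ¬V = F ∨ F = F
((Q ↓ ¬R) ∨ ¬V) → U = F → T = T
¬(((Q ↓ ¬R) ∨ ¬V) → U) = ¬T = F
Thus #3 is false.

0 of the 3 statements are true (none).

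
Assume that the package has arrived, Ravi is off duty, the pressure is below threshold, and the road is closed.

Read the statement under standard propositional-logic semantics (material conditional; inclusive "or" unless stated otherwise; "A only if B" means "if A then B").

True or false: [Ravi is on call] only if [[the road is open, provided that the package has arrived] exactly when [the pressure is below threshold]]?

Let P = "Ravi is on call" (F), Q = "the package has arrived" (T), U = "the road is closed" (T), M = "the pressure is above threshold" (F).
This is P -> ((Q -> ~U) <-> ~M).

~U = ~T = F
Q -> ~U = T -> F = F
~M = ~F = T
(Q -> ~U) <-> ~M = F <-> T = F
P -> ((Q -> ~U) <-> ~M) = F -> F = T

True.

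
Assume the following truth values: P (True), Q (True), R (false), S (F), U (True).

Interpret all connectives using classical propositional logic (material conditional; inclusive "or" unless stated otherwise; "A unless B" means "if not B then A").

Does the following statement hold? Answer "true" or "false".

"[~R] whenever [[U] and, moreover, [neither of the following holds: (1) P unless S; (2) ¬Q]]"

true

This is (U ∧ ((P ∨ S) ↓ ¬Q)) → ¬R.

P ∨ S = T ∨ F = T
¬Q = ¬T = F
(P ∨ S) ↓ ¬Q = T ↓ F = F
U ∧ ((P ∨ S) ↓ ¬Q) = T ∧ F = F
¬R = ¬F = T
(U ∧ ((P ∨ S) ↓ ¬Q)) → ¬R = F → T = T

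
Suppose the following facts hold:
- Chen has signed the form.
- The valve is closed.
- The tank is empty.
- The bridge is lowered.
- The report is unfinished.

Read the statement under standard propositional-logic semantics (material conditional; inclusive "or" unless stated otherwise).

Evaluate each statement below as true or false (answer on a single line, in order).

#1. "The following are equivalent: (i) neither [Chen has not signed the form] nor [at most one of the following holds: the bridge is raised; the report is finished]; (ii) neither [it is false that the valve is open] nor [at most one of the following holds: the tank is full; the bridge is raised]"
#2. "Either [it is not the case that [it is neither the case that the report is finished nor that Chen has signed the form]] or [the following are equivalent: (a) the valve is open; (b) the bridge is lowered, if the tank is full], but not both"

#1 T, #2 T

Let P = "Chen has signed the form" (True), S = "the bridge is raised" (False), U = "the report is finished" (False), Q = "the valve is open" (False), R = "the tank is full" (False).

#1: Parsed as (not P nor (S nand U)) iff (not Q nor (R nand S))

not P = not True = False
S nand U = False nand False = True
not P nor (S nand U) = False nor True = False
not Q = not False = True
R nand S = False nand False = True
not Q nor (R nand S) = True nor True = False
(not P nor (S nand U)) iff (not Q nor (R nand S)) = False iff False = True
So #1 is true.

#2: Formalization: not (U nor P) xor (Q iff (R -> not S))

U nor P = False nor True = False
not (U nor P) = not False = True
not S = not False = True
R -> not S = False -> True = True
Q iff (R -> not S) = False iff True = False
not (U nor P) xor (Q iff (R -> not S)) = True xor False = True
Hence #2 is true.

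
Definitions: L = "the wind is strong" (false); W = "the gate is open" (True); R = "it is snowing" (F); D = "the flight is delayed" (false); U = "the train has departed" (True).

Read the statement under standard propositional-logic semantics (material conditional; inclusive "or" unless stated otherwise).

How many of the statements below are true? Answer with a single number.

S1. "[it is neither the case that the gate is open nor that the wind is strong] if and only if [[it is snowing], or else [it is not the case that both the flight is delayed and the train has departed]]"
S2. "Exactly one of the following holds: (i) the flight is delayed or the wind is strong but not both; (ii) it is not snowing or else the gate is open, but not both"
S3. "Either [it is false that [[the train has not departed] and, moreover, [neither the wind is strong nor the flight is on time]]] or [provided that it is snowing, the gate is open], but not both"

0

S1: In symbols: (W ↓ L) ↔ (R ∨ (D ↑ U))

W ↓ L = T ↓ F = F
D ↑ U = F ↑ T = T
R ∨ (D ↑ U) = F ∨ T = T
(W ↓ L) ↔ (R ∨ (D ↑ U)) = F ↔ T = F
Thus S1 is false.

S2: Formalization: (D ⊕ L) ⊕ (¬R ⊕ W)

D ⊕ L = F ⊕ F = F
¬R = ¬F = T
¬R ⊕ W = T ⊕ T = F
(D ⊕ L) ⊕ (¬R ⊕ W) = F ⊕ F = F
So S2 is false.

S3: This is ¬(¬U ∧ (L ↓ ¬D)) ⊕ (R → W).

¬U = ¬T = F
¬D = ¬F = T
L ↓ ¬D = F ↓ T = F
¬U ∧ (L ↓ ¬D) = F ∧ F = F
¬(¬U ∧ (L ↓ ¬D)) = ¬F = T
R → W = F → T = T
¬(¬U ∧ (L ↓ ¬D)) ⊕ (R → W) = T ⊕ T = F
Hence S3 is false.

True statements: 0 (none).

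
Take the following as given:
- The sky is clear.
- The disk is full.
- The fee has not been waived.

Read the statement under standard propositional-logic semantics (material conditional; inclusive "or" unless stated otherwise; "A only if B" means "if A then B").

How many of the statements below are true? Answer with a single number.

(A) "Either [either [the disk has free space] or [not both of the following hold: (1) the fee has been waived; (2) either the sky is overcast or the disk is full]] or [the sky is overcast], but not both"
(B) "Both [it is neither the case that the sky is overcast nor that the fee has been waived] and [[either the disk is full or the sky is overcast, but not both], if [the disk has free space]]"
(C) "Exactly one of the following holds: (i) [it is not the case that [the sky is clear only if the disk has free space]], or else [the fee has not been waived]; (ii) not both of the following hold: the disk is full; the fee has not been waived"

Let N = "the disk is full" (True), S = "the fee has been waived" (False), D = "the sky is overcast" (False).

(A): In symbols: (not N or (S nand (D or N))) xor D

not N = not True = False
D or N = False or True = True
S nand (D or N) = False nand True = True
not N or (S nand (D or N)) = False or True = True
(not N or (S nand (D or N))) xor D = True xor False = True
Thus (A) is true.

(B): This is (D nor S) and (not N -> (N xor D)).

D nor S = False nor False = True
not N = not True = False
N xor D = True xor False = True
not N -> (N xor D) = False -> True = True
(D nor S) and (not N -> (N xor D)) = True and True = True
Thus (B) is true.

(C): Formalization: (not (not D -> not N) or not S) xor (N nand not S)

not D = not False = True
not N = not True = False
not D -> not N = True -> False = False
not (not D -> not N) = not False = True
not S = not False = True
not (not D -> not N) or not S = True or True = True
not S = not False = True
N nand not S = True nand True = False
(not (not D -> not N) or not S) xor (N nand not S) = True xor False = True
So (C) is true.

Count: 3.

3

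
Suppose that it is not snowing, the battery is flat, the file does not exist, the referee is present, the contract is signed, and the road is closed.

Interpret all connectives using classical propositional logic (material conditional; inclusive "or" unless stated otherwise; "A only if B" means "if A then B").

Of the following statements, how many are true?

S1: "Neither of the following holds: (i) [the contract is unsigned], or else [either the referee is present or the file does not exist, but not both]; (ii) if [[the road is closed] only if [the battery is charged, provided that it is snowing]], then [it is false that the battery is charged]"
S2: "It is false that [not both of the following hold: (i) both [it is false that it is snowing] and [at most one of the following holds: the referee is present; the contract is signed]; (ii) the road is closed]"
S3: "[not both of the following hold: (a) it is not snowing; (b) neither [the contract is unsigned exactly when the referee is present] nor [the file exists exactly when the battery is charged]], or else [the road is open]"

1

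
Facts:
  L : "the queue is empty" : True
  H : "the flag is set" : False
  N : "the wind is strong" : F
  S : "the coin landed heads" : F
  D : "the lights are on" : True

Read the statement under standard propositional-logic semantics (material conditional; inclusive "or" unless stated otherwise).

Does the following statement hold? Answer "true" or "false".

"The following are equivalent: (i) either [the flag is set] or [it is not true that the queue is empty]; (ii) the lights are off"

Parsed as (H ∨ ¬L) ↔ ¬D

¬L = ¬T = F
H ∨ ¬L = F ∨ F = F
¬D = ¬T = F
(H ∨ ¬L) ↔ ¬D = F ↔ F = T

True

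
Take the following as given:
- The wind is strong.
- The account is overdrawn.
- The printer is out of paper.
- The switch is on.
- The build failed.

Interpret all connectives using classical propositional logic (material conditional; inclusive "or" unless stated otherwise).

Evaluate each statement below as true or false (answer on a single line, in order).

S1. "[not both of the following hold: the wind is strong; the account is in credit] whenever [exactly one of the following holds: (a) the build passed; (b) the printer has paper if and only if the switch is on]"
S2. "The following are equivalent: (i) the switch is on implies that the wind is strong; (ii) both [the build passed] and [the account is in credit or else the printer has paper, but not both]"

Let U = "the build passed" (F), R = "the printer has paper" (F), S = "the switch is on" (T), P = "the wind is strong" (T), Q = "the account is overdrawn" (T).

S1: This is (U ⊕ (R ↔ S)) → (P ↑ ¬Q).

R ↔ S = F ↔ T = F
U ⊕ (R ↔ S) = F ⊕ F = F
¬Q = ¬T = F
P ↑ ¬Q = T ↑ F = T
(U ⊕ (R ↔ S)) → (P ↑ ¬Q) = F → T = T
So S1 is true.

S2: This is (S → P) ↔ (U ∧ (¬Q ⊕ R)).

S → P = T → T = T
¬Q = ¬T = F
¬Q ⊕ R = F ⊕ F = F
U ∧ (¬Q ⊕ R) = F ∧ F = F
(S → P) ↔ (U ∧ (¬Q ⊕ R)) = T ↔ F = F
Hence S2 is false.

S1 true; S2 false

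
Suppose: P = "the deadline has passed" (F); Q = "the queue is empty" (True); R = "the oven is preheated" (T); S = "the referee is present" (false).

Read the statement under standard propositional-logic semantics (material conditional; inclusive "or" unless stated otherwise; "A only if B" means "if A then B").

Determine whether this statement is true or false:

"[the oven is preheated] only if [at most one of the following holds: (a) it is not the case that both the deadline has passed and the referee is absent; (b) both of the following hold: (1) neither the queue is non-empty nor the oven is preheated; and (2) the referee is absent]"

This is R -> ((P nand not S) nand ((not Q nor R) and not S)).

not S = not False = True
P nand not S = False nand True = True
not Q = not True = False
not Q nor R = False nor True = False
not S = not False = True
(not Q nor R) and not S = False and True = False
(P nand not S) nand ((not Q nor R) and not S) = True nand False = True
R -> ((P nand not S) nand ((not Q nor R) and not S)) = True -> True = True

true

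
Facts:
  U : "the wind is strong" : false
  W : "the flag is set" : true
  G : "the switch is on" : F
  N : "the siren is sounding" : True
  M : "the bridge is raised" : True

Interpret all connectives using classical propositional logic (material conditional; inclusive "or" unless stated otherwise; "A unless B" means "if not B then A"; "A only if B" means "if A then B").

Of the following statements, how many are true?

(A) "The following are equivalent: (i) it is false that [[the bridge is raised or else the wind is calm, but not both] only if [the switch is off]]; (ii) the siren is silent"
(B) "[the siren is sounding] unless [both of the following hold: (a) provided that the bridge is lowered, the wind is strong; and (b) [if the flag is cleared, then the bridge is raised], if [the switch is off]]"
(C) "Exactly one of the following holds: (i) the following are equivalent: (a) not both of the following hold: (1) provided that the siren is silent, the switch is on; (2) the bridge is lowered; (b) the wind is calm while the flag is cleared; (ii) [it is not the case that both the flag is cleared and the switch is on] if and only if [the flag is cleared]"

2

(A): Formalization: ~((M xor ~U) -> ~G) <-> ~N

~U = ~F = T
M xor ~U = T xor T = F
~G = ~F = T
(M xor ~U) -> ~G = F -> T = T
~((M xor ~U) -> ~G) = ~T = F
~N = ~T = F
~((M xor ~U) -> ~G) <-> ~N = F <-> F = T
Thus (A) is true.

(B): Parsed as N | ((~M -> U) & (~G -> (~W -> M)))

~M = ~T = F
~M -> U = F -> F = T
~G = ~F = T
~W = ~T = F
~W -> M = F -> T = T
~G -> (~W -> M) = T -> T = T
(~M -> U) & (~G -> (~W -> M)) = T & T = T
N | ((~M -> U) & (~G -> (~W -> M))) = T | T = T
Thus (B) is true.

(C): Parsed as (((~N -> G) nand ~M) <-> (~U & ~W)) xor ((~W nand G) <-> ~W)

~N = ~T = F
~N -> G = F -> F = T
~M = ~T = F
(~N -> G) nand ~M = T nand F = T
~U = ~F = T
~W = ~T = F
~U & ~W = T & F = F
((~N -> G) nand ~M) <-> (~U & ~W) = T <-> F = F
~W = ~T = F
~W nand G = F nand F = T
~W = ~T = F
(~W nand G) <-> ~W = T <-> F = F
(((~N -> G) nand ~M) <-> (~U & ~W)) xor ((~W nand G) <-> ~W) = F xor F = F
So (C) is false.

True statements: 2.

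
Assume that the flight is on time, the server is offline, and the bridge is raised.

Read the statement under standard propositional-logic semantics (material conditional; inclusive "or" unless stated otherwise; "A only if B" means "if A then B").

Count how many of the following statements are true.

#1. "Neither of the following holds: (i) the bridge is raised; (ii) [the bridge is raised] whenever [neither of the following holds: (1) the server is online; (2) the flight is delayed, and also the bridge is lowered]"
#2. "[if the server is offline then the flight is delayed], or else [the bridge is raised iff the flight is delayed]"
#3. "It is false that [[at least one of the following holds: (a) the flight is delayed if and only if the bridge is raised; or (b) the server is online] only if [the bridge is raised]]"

0

Let R = "the bridge is raised" (T), Q = "the server is online" (F), P = "the flight is delayed" (F).

#1: This is R ↓ ((Q ↓ (P ∧ ¬R)) → R).

¬R = ¬T = F
P ∧ ¬R = F ∧ F = F
Q ↓ (P ∧ ¬R) = F ↓ F = T
(Q ↓ (P ∧ ¬R)) → R = T → T = T
R ↓ ((Q ↓ (P ∧ ¬R)) → R) = T ↓ T = F
Thus #1 is false.

#2: Formalization: (¬Q → P) ∨ (R ↔ P)

¬Q = ¬F = T
¬Q → P = T → F = F
R ↔ P = T ↔ F = F
(¬Q → P) ∨ (R ↔ P) = F ∨ F = F
So #2 is false.

#3: In symbols: ¬(((P ↔ R) ∨ Q) → R)

P ↔ R = F ↔ T = F
(P ↔ R) ∨ Q = F ∨ F = F
((P ↔ R) ∨ Q) → R = F → T = T
¬(((P ↔ R) ∨ Q) → R) = ¬T = F
So #3 is false.

0 of the 3 statements are true (none).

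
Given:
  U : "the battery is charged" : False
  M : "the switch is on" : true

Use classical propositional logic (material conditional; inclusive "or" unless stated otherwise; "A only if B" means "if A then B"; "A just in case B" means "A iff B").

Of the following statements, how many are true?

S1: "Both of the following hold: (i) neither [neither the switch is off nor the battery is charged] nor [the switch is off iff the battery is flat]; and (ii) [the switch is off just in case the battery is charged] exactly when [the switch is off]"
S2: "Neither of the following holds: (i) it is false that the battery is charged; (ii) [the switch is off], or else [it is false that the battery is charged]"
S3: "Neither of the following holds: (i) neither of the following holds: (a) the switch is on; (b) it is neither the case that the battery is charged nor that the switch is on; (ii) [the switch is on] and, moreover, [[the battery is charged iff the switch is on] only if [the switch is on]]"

S1: Formalization: ((¬M ↓ U) ↓ (¬M ↔ ¬U)) ∧ ((¬M ↔ U) ↔ ¬M)

¬M = ¬T = F
¬M ↓ U = F ↓ F = T
¬M = ¬T = F
¬U = ¬F = T
¬M ↔ ¬U = F ↔ T = F
(¬M ↓ U) ↓ (¬M ↔ ¬U) = T ↓ F = F
¬M = ¬T = F
¬M ↔ U = F ↔ F = T
¬M = ¬T = F
(¬M ↔ U) ↔ ¬M = T ↔ F = F
((¬M ↓ U) ↓ (¬M ↔ ¬U)) ∧ ((¬M ↔ U) ↔ ¬M) = F ∧ F = F
Hence S1 is false.

S2: Formalization: ¬U ↓ (¬M ∨ ¬U)

¬U = ¬F = T
¬M = ¬T = F
¬U = ¬F = T
¬M ∨ ¬U = F ∨ T = T
¬U ↓ (¬M ∨ ¬U) = T ↓ T = F
Hence S2 is false.

S3: In symbols: (M ↓ (U ↓ M)) ↓ (M ∧ ((U ↔ M) → M))

U ↓ M = F ↓ T = F
M ↓ (U ↓ M) = T ↓ F = F
U ↔ M = F ↔ T = F
(U ↔ M) → M = F → T = T
M ∧ ((U ↔ M) → M) = T ∧ T = T
(M ↓ (U ↓ M)) ↓ (M ∧ ((U ↔ M) → M)) = F ↓ T = F
Thus S3 is false.

Count: 0.

0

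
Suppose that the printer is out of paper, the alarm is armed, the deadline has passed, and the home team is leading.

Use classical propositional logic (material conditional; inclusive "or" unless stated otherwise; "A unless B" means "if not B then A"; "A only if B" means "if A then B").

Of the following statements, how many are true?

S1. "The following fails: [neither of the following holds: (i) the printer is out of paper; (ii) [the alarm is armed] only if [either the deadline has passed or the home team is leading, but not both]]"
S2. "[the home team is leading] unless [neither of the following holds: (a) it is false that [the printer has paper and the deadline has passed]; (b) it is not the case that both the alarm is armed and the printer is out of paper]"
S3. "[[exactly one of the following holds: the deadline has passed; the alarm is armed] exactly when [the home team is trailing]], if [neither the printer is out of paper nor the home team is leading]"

Let P = "the printer has paper" (F), Q = "the alarm is armed" (T), R = "the deadline has passed" (T), S = "the home team is leading" (T).

S1: Formalization: ~(~P nor (Q -> (R xor S)))

~P = ~F = T
R xor S = T xor T = F
Q -> (R xor S) = T -> F = F
~P nor (Q -> (R xor S)) = T nor F = F
~(~P nor (Q -> (R xor S))) = ~F = T
Thus S1 is true.

S2: This is S | (~(P & R) nor (Q nand ~P)).

P & R = F & T = F
~(P & R) = ~F = T
~P = ~F = T
Q nand ~P = T nand T = F
~(P & R) nor (Q nand ~P) = T nor F = F
S | (~(P & R) nor (Q nand ~P)) = T | F = T
Thus S2 is true.

S3: Parsed as (~P nor S) -> ((R xor Q) <-> ~S)

~P = ~F = T
~P nor S = T nor T = F
R xor Q = T xor T = F
~S = ~T = F
(R xor Q) <-> ~S = F <-> F = T
(~P nor S) -> ((R xor Q) <-> ~S) = F -> T = T
So S3 is true.

True statements: 3.

3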